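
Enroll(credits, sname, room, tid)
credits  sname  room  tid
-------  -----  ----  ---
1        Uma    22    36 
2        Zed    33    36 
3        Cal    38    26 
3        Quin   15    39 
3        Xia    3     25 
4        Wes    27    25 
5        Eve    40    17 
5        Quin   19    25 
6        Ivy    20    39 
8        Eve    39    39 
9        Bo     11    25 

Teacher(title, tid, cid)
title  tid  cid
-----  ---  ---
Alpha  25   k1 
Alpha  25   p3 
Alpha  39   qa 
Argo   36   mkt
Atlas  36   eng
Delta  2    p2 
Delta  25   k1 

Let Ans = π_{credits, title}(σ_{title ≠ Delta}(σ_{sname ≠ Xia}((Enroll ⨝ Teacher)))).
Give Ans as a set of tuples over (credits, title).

{(1, Argo), (1, Atlas), (2, Argo), (2, Atlas), (3, Alpha), (4, Alpha), (5, Alpha), (6, Alpha), (8, Alpha), (9, Alpha)}

Natural join on tid: {(1, Uma, 22, 36, Argo, mkt), (1, Uma, 22, 36, Atlas, eng), (2, Zed, 33, 36, Argo, mkt), (2, Zed, 33, 36, Atlas, eng), (3, Quin, 15, 39, Alpha, qa), (3, Xia, 3, 25, Alpha, k1), (3, Xia, 3, 25, Alpha, p3), (3, Xia, 3, 25, Delta, k1), (4, Wes, 27, 25, Alpha, k1), (4, Wes, 27, 25, Alpha, p3), (4, Wes, 27, 25, Delta, k1), (5, Quin, 19, 25, Alpha, k1), (5, Quin, 19, 25, Alpha, p3), (5, Quin, 19, 25, Delta, k1), (6, Ivy, 20, 39, Alpha, qa), (8, Eve, 39, 39, Alpha, qa), (9, Bo, 11, 25, Alpha, k1), (9, Bo, 11, 25, Alpha, p3), (9, Bo, 11, 25, Delta, k1)}
Apply σ_{sname ≠ Xia}; surviving tuples: {(1, Uma, 22, 36, Argo, mkt), (1, Uma, 22, 36, Atlas, eng), (2, Zed, 33, 36, Argo, mkt), (2, Zed, 33, 36, Atlas, eng), (3, Quin, 15, 39, Alpha, qa), (4, Wes, 27, 25, Alpha, k1), (4, Wes, 27, 25, Alpha, p3), (4, Wes, 27, 25, Delta, k1), (5, Quin, 19, 25, Alpha, k1), (5, Quin, 19, 25, Alpha, p3), (5, Quin, 19, 25, Delta, k1), (6, Ivy, 20, 39, Alpha, qa), (8, Eve, 39, 39, Alpha, qa), (9, Bo, 11, 25, Alpha, k1), (9, Bo, 11, 25, Alpha, p3), (9, Bo, 11, 25, Delta, k1)}
Apply σ_{title ≠ Delta}; surviving tuples: {(1, Uma, 22, 36, Argo, mkt), (1, Uma, 22, 36, Atlas, eng), (2, Zed, 33, 36, Argo, mkt), (2, Zed, 33, 36, Atlas, eng), (3, Quin, 15, 39, Alpha, qa), (4, Wes, 27, 25, Alpha, k1), (4, Wes, 27, 25, Alpha, p3), (5, Quin, 19, 25, Alpha, k1), (5, Quin, 19, 25, Alpha, p3), (6, Ivy, 20, 39, Alpha, qa), (8, Eve, 39, 39, Alpha, qa), (9, Bo, 11, 25, Alpha, k1), (9, Bo, 11, 25, Alpha, p3)}
Projecting to credits, title (3 duplicate(s) eliminated): {(1, Argo), (1, Atlas), (2, Argo), (2, Atlas), (3, Alpha), (4, Alpha), (5, Alpha), (6, Alpha), (8, Alpha), (9, Alpha)}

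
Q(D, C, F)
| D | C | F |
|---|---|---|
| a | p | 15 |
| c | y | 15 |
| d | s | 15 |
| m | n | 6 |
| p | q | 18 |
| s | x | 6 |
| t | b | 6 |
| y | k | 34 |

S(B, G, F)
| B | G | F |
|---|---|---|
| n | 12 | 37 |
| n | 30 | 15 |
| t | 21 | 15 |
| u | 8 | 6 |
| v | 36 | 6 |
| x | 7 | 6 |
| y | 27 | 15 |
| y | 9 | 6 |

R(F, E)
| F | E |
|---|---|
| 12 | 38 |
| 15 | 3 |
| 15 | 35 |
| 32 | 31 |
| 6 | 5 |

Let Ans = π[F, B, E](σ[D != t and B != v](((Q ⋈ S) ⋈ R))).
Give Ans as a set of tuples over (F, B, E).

{(15, n, 3), (15, n, 35), (15, t, 3), (15, t, 35), (15, y, 3), (15, y, 35), (6, u, 5), (6, x, 5), (6, y, 5)}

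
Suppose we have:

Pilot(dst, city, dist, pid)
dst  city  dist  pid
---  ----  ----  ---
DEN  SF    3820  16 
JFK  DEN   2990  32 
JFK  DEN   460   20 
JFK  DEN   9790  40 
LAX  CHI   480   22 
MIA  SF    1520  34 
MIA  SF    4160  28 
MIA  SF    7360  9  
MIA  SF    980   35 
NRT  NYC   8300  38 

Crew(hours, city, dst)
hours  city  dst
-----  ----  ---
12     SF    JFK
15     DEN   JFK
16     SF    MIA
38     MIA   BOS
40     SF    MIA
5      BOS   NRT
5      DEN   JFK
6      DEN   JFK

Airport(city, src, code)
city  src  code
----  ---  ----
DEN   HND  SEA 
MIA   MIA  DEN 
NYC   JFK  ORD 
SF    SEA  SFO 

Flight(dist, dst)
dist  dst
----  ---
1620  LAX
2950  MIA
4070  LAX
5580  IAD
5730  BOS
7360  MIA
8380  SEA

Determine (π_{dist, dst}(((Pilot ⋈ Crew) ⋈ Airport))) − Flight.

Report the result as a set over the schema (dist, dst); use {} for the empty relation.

Joining Pilot and Crew on dst, city yields {(JFK, DEN, 2990, 32, 15), (JFK, DEN, 2990, 32, 5), (JFK, DEN, 2990, 32, 6), (JFK, DEN, 460, 20, 15), (JFK, DEN, 460, 20, 5), (JFK, DEN, 460, 20, 6), (JFK, DEN, 9790, 40, 15), (JFK, DEN, 9790, 40, 5), (JFK, DEN, 9790, 40, 6), (MIA, SF, 1520, 34, 16), (MIA, SF, 1520, 34, 40), (MIA, SF, 4160, 28, 16), (MIA, SF, 4160, 28, 40), (MIA, SF, 7360, 9, 16), (MIA, SF, 7360, 9, 40), (MIA, SF, 980, 35, 16), (MIA, SF, 980, 35, 40)}.
Joining (Pilot ⋈ Crew) and Airport on city yields {(JFK, DEN, 2990, 32, 15, HND, SEA), (JFK, DEN, 2990, 32, 5, HND, SEA), (JFK, DEN, 2990, 32, 6, HND, SEA), (JFK, DEN, 460, 20, 15, HND, SEA), (JFK, DEN, 460, 20, 5, HND, SEA), (JFK, DEN, 460, 20, 6, HND, SEA), (JFK, DEN, 9790, 40, 15, HND, SEA), (JFK, DEN, 9790, 40, 5, HND, SEA), (JFK, DEN, 9790, 40, 6, HND, SEA), (MIA, SF, 1520, 34, 16, SEA, SFO), (MIA, SF, 1520, 34, 40, SEA, SFO), (MIA, SF, 4160, 28, 16, SEA, SFO), (MIA, SF, 4160, 28, 40, SEA, SFO), (MIA, SF, 7360, 9, 16, SEA, SFO), (MIA, SF, 7360, 9, 40, SEA, SFO), (MIA, SF, 980, 35, 16, SEA, SFO), (MIA, SF, 980, 35, 40, SEA, SFO)}.
Projecting to dist, dst (10 duplicate(s) eliminated): {(1520, MIA), (2990, JFK), (4160, MIA), (460, JFK), (7360, MIA), (9790, JFK), (980, MIA)}
Taking the difference: {(1520, MIA), (2990, JFK), (4160, MIA), (460, JFK), (9790, JFK), (980, MIA)}

{(1520, MIA), (2990, JFK), (4160, MIA), (460, JFK), (9790, JFK), (980, MIA)}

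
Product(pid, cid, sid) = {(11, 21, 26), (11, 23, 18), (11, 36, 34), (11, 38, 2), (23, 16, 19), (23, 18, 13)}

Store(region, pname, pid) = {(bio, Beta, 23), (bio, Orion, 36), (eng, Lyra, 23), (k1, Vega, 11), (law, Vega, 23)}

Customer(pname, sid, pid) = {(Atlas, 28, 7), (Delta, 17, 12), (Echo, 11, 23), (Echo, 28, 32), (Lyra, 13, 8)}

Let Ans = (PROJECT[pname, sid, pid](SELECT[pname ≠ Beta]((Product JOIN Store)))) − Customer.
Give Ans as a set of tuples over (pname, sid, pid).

{(Lyra, 13, 23), (Lyra, 19, 23), (Vega, 13, 23), (Vega, 18, 11), (Vega, 19, 23), (Vega, 2, 11), (Vega, 26, 11), (Vega, 34, 11)}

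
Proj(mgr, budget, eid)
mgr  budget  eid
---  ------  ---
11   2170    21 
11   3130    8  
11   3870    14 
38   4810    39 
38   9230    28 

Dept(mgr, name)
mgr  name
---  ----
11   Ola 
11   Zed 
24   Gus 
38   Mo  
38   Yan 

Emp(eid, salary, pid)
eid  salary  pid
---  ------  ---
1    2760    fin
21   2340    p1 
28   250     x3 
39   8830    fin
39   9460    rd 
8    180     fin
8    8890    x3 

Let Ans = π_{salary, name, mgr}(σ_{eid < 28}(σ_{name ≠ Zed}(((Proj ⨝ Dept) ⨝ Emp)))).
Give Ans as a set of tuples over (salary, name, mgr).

{(180, Ola, 11), (2340, Ola, 11), (8890, Ola, 11)}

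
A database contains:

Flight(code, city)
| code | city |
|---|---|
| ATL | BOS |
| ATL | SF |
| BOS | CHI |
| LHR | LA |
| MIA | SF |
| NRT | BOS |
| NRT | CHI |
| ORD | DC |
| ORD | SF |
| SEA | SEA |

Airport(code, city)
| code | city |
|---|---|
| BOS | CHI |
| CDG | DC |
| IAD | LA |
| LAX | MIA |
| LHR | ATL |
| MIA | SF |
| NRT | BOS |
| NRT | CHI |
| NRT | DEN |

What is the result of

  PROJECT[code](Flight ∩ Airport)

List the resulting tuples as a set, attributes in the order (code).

{BOS, MIA, NRT}

Set intersection of the two operands is {(BOS, CHI), (MIA, SF), (NRT, BOS), (NRT, CHI)}.
Keep only column(s) code (1 duplicate(s) eliminated): {BOS, MIA, NRT}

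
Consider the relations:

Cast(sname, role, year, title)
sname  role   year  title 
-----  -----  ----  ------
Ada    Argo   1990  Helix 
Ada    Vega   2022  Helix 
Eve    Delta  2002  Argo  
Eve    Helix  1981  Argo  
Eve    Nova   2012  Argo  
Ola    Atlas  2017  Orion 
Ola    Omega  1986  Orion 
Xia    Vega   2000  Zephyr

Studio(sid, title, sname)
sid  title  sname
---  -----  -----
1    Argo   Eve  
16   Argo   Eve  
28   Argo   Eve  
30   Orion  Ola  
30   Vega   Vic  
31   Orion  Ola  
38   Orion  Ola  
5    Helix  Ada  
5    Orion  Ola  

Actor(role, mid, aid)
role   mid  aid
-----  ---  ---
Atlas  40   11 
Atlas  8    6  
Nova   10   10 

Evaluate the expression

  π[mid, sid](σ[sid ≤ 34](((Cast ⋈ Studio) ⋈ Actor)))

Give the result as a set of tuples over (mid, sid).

{(10, 1), (10, 16), (10, 28), (40, 30), (40, 31), (40, 5), (8, 30), (8, 31), (8, 5)}

Cast ⋈ Studio (natural join on sname, title): {(Ada, Argo, 1990, Helix, 5), (Ada, Vega, 2022, Helix, 5), (Eve, Delta, 2002, Argo, 1), (Eve, Delta, 2002, Argo, 16), (Eve, Delta, 2002, Argo, 28), (Eve, Helix, 1981, Argo, 1), (Eve, Helix, 1981, Argo, 16), (Eve, Helix, 1981, Argo, 28), (Eve, Nova, 2012, Argo, 1), (Eve, Nova, 2012, Argo, 16), (Eve, Nova, 2012, Argo, 28), (Ola, Atlas, 2017, Orion, 30), (Ola, Atlas, 2017, Orion, 31), (Ola, Atlas, 2017, Orion, 38), (Ola, Atlas, 2017, Orion, 5), (Ola, Omega, 1986, Orion, 30), (Ola, Omega, 1986, Orion, 31), (Ola, Omega, 1986, Orion, 38), (Ola, Omega, 1986, Orion, 5)}
(Cast ⋈ Studio) ⋈ Actor (natural join on role): {(Eve, Nova, 2012, Argo, 1, 10, 10), (Eve, Nova, 2012, Argo, 16, 10, 10), (Eve, Nova, 2012, Argo, 28, 10, 10), (Ola, Atlas, 2017, Orion, 30, 40, 11), (Ola, Atlas, 2017, Orion, 30, 8, 6), (Ola, Atlas, 2017, Orion, 31, 40, 11), (Ola, Atlas, 2017, Orion, 31, 8, 6), (Ola, Atlas, 2017, Orion, 38, 40, 11), (Ola, Atlas, 2017, Orion, 38, 8, 6), (Ola, Atlas, 2017, Orion, 5, 40, 11), (Ola, Atlas, 2017, Orion, 5, 8, 6)}
Filtering on sid ≤ 34 leaves {(Eve, Nova, 2012, Argo, 1, 10, 10), (Eve, Nova, 2012, Argo, 16, 10, 10), (Eve, Nova, 2012, Argo, 28, 10, 10), (Ola, Atlas, 2017, Orion, 30, 40, 11), (Ola, Atlas, 2017, Orion, 30, 8, 6), (Ola, Atlas, 2017, Orion, 31, 40, 11), (Ola, Atlas, 2017, Orion, 31, 8, 6), (Ola, Atlas, 2017, Orion, 5, 40, 11), (Ola, Atlas, 2017, Orion, 5, 8, 6)}.
Projecting to mid, sid: {(10, 1), (10, 16), (10, 28), (40, 30), (40, 31), (40, 5), (8, 30), (8, 31), (8, 5)}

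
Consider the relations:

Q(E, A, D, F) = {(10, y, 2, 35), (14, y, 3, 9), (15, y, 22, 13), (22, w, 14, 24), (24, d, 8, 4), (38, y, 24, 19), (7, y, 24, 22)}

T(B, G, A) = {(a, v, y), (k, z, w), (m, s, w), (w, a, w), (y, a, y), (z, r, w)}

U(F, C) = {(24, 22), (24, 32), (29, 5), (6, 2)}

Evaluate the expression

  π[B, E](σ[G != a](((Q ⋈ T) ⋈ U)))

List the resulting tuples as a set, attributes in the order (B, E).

Natural join on A: {(10, y, 2, 35, a, v), (10, y, 2, 35, y, a), (14, y, 3, 9, a, v), (14, y, 3, 9, y, a), (15, y, 22, 13, a, v), (15, y, 22, 13, y, a), (22, w, 14, 24, k, z), (22, w, 14, 24, m, s), (22, w, 14, 24, w, a), (22, w, 14, 24, z, r), (38, y, 24, 19, a, v), (38, y, 24, 19, y, a), (7, y, 24, 22, a, v), (7, y, 24, 22, y, a)}
Natural join on F: {(22, w, 14, 24, k, z, 22), (22, w, 14, 24, k, z, 32), (22, w, 14, 24, m, s, 22), (22, w, 14, 24, m, s, 32), (22, w, 14, 24, w, a, 22), (22, w, 14, 24, w, a, 32), (22, w, 14, 24, z, r, 22), (22, w, 14, 24, z, r, 32)}
Selection G != a: {(22, w, 14, 24, k, z, 22), (22, w, 14, 24, k, z, 32), (22, w, 14, 24, m, s, 22), (22, w, 14, 24, m, s, 32), (22, w, 14, 24, z, r, 22), (22, w, 14, 24, z, r, 32)}
Projecting to B, E (3 duplicate(s) eliminated): {(k, 22), (m, 22), (z, 22)}

{(k, 22), (m, 22), (z, 22)}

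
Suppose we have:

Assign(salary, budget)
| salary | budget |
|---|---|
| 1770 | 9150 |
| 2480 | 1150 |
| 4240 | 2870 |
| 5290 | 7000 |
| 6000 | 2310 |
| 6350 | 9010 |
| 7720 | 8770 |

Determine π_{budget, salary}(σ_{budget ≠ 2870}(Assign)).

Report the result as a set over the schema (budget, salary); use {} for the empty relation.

σ[budget ≠ 2870]: keep tuples satisfying budget ≠ 2870 → {(1770, 9150), (2480, 1150), (5290, 7000), (6000, 2310), (6350, 9010), (7720, 8770)}
Projecting to budget, salary: {(1150, 2480), (2310, 6000), (7000, 5290), (8770, 7720), (9010, 6350), (9150, 1770)}

{(1150, 2480), (2310, 6000), (7000, 5290), (8770, 7720), (9010, 6350), (9150, 1770)}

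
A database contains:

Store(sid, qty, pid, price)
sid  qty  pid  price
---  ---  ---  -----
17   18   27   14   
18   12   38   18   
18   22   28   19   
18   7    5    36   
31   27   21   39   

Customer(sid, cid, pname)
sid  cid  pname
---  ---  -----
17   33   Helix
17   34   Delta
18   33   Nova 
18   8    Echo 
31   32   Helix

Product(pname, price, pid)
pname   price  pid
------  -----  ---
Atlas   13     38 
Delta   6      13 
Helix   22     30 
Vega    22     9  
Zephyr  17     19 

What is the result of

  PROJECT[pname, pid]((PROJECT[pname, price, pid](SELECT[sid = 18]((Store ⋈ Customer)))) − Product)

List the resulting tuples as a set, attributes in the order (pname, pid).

Natural join on sid: {(17, 18, 27, 14, 33, Helix), (17, 18, 27, 14, 34, Delta), (18, 12, 38, 18, 33, Nova), (18, 12, 38, 18, 8, Echo), (18, 22, 28, 19, 33, Nova), (18, 22, 28, 19, 8, Echo), (18, 7, 5, 36, 33, Nova), (18, 7, 5, 36, 8, Echo), (31, 27, 21, 39, 32, Helix)}
σ[sid = 18]: keep tuples satisfying sid = 18 → {(18, 12, 38, 18, 33, Nova), (18, 12, 38, 18, 8, Echo), (18, 22, 28, 19, 33, Nova), (18, 22, 28, 19, 8, Echo), (18, 7, 5, 36, 33, Nova), (18, 7, 5, 36, 8, Echo)}
π[pname, price, pid]: project onto (pname, price, pid) → {(Echo, 18, 38), (Echo, 19, 28), (Echo, 36, 5), (Nova, 18, 38), (Nova, 19, 28), (Nova, 36, 5)}
Difference: {(Echo, 18, 38), (Echo, 19, 28), (Echo, 36, 5), (Nova, 18, 38), (Nova, 19, 28), (Nova, 36, 5)} with {(Atlas, 13, 38), (Delta, 6, 13), (Helix, 22, 30), (Vega, 22, 9), (Zephyr, 17, 19)} → {(Echo, 18, 38), (Echo, 19, 28), (Echo, 36, 5), (Nova, 18, 38), (Nova, 19, 28), (Nova, 36, 5)}
π[pname, pid]: project onto (pname, pid) → {(Echo, 28), (Echo, 38), (Echo, 5), (Nova, 28), (Nova, 38), (Nova, 5)}

{(Echo, 28), (Echo, 38), (Echo, 5), (Nova, 28), (Nova, 38), (Nova, 5)}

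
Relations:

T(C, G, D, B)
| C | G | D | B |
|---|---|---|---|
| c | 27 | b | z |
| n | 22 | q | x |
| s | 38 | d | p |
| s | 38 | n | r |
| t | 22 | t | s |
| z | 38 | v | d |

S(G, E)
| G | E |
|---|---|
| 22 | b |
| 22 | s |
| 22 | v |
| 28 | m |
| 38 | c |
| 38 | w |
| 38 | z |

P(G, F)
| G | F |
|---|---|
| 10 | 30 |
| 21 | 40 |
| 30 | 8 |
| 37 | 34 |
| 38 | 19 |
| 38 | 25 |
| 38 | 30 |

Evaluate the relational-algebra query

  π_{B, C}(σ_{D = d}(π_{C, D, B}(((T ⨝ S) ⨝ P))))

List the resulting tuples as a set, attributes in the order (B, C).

{(p, s)}

Natural join on G: {(n, 22, q, x, b), (n, 22, q, x, s), (n, 22, q, x, v), (s, 38, d, p, c), (s, 38, d, p, w), (s, 38, d, p, z), (s, 38, n, r, c), (s, 38, n, r, w), (s, 38, n, r, z), (t, 22, t, s, b), (t, 22, t, s, s), (t, 22, t, s, v), (z, 38, v, d, c), (z, 38, v, d, w), (z, 38, v, d, z)}
Natural join on G: {(s, 38, d, p, c, 19), (s, 38, d, p, c, 25), (s, 38, d, p, c, 30), (s, 38, d, p, w, 19), (s, 38, d, p, w, 25), (s, 38, d, p, w, 30), (s, 38, d, p, z, 19), (s, 38, d, p, z, 25), (s, 38, d, p, z, 30), (s, 38, n, r, c, 19), (s, 38, n, r, c, 25), (s, 38, n, r, c, 30), (s, 38, n, r, w, 19), (s, 38, n, r, w, 25), (s, 38, n, r, w, 30), (s, 38, n, r, z, 19), (s, 38, n, r, z, 25), (s, 38, n, r, z, 30), (z, 38, v, d, c, 19), (z, 38, v, d, c, 25), (z, 38, v, d, c, 30), (z, 38, v, d, w, 19), (z, 38, v, d, w, 25), (z, 38, v, d, w, 30), (z, 38, v, d, z, 19), (z, 38, v, d, z, 25), (z, 38, v, d, z, 30)}
Projecting to C, D, B (24 duplicate(s) eliminated): {(s, d, p), (s, n, r), (z, v, d)}
Filtering on D = d leaves {(s, d, p)}.
Projecting to B, C: {(p, s)}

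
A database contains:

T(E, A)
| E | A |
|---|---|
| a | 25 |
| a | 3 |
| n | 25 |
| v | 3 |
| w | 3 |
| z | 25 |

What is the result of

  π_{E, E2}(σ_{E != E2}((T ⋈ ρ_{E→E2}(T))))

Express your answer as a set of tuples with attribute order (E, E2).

ρ[E→E2]: schema becomes (E2, A); tuples unchanged.
Joining T and ρ_{E→E2}(T) on A yields {(a, 25, a), (a, 25, n), (a, 25, z), (a, 3, a), (a, 3, v), (a, 3, w), (n, 25, a), (n, 25, n), (n, 25, z), (v, 3, a), (v, 3, v), (v, 3, w), (w, 3, a), (w, 3, v), (w, 3, w), (z, 25, a), (z, 25, n), (z, 25, z)}.
Apply σ_{E != E2}; surviving tuples: {(a, 25, n), (a, 25, z), (a, 3, v), (a, 3, w), (n, 25, a), (n, 25, z), (v, 3, a), (v, 3, w), (w, 3, a), (w, 3, v), (z, 25, a), (z, 25, n)}
Projecting to E, E2: {(a, n), (a, v), (a, w), (a, z), (n, a), (n, z), (v, a), (v, w), (w, a), (w, v), (z, a), (z, n)}

{(a, n), (a, v), (a, w), (a, z), (n, a), (n, z), (v, a), (v, w), (w, a), (w, v), (z, a), (z, n)}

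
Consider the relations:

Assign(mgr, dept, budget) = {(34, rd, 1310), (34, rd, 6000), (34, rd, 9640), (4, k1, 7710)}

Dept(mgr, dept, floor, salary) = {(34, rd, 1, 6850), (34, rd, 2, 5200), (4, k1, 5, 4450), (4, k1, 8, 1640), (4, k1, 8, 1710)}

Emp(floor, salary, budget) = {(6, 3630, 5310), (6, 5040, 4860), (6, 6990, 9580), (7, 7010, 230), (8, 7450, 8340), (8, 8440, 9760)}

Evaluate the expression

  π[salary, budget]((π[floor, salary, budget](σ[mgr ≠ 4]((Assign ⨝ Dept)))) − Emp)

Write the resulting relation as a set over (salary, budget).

Joining Assign and Dept on mgr, dept yields {(34, rd, 1310, 1, 6850), (34, rd, 1310, 2, 5200), (34, rd, 6000, 1, 6850), (34, rd, 6000, 2, 5200), (34, rd, 9640, 1, 6850), (34, rd, 9640, 2, 5200), (4, k1, 7710, 5, 4450), (4, k1, 7710, 8, 1640), (4, k1, 7710, 8, 1710)}.
Selection mgr ≠ 4: {(34, rd, 1310, 1, 6850), (34, rd, 1310, 2, 5200), (34, rd, 6000, 1, 6850), (34, rd, 6000, 2, 5200), (34, rd, 9640, 1, 6850), (34, rd, 9640, 2, 5200)}
π_{floor, salary, budget} gives {(1, 6850, 1310), (1, 6850, 6000), (1, 6850, 9640), (2, 5200, 1310), (2, 5200, 6000), (2, 5200, 9640)}.
Taking the difference: {(1, 6850, 1310), (1, 6850, 6000), (1, 6850, 9640), (2, 5200, 1310), (2, 5200, 6000), (2, 5200, 9640)}
π_{salary, budget} gives {(5200, 1310), (5200, 6000), (5200, 9640), (6850, 1310), (6850, 6000), (6850, 9640)}.

{(5200, 1310), (5200, 6000), (5200, 9640), (6850, 1310), (6850, 6000), (6850, 9640)}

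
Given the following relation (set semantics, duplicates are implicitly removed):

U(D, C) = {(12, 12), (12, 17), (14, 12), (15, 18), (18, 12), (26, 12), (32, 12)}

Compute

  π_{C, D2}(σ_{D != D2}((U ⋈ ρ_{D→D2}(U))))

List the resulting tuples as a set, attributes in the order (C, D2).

ρ[D→D2]: schema becomes (D2, C); tuples unchanged.
Natural join on C: {(12, 12, 12), (12, 12, 14), (12, 12, 18), (12, 12, 26), (12, 12, 32), (12, 17, 12), (14, 12, 12), (14, 12, 14), (14, 12, 18), (14, 12, 26), (14, 12, 32), (15, 18, 15), (18, 12, 12), (18, 12, 14), (18, 12, 18), (18, 12, 26), (18, 12, 32), (26, 12, 12), (26, 12, 14), (26, 12, 18), (26, 12, 26), (26, 12, 32), (32, 12, 12), (32, 12, 14), (32, 12, 18), (32, 12, 26), (32, 12, 32)}
Selection D != D2: {(12, 12, 14), (12, 12, 18), (12, 12, 26), (12, 12, 32), (14, 12, 12), (14, 12, 18), (14, 12, 26), (14, 12, 32), (18, 12, 12), (18, 12, 14), (18, 12, 26), (18, 12, 32), (26, 12, 12), (26, 12, 14), (26, 12, 18), (26, 12, 32), (32, 12, 12), (32, 12, 14), (32, 12, 18), (32, 12, 26)}
Keep only column(s) C, D2 (15 duplicate(s) eliminated): {(12, 12), (12, 14), (12, 18), (12, 26), (12, 32)}

{(12, 12), (12, 14), (12, 18), (12, 26), (12, 32)}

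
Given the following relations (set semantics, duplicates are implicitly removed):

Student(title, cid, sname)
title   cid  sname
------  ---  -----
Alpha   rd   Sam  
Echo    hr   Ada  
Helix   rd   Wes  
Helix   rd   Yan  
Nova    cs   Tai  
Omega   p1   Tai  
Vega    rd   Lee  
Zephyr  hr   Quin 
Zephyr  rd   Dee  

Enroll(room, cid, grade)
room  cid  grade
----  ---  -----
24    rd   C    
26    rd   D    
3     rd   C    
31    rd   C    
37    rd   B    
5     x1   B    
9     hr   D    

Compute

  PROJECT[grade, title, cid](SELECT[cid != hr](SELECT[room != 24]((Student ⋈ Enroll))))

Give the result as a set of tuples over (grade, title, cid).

Joining Student and Enroll on cid yields {(Alpha, rd, Sam, 24, C), (Alpha, rd, Sam, 26, D), (Alpha, rd, Sam, 3, C), (Alpha, rd, Sam, 31, C), (Alpha, rd, Sam, 37, B), (Echo, hr, Ada, 9, D), (Helix, rd, Wes, 24, C), (Helix, rd, Wes, 26, D), (Helix, rd, Wes, 3, C), (Helix, rd, Wes, 31, C), (Helix, rd, Wes, 37, B), (Helix, rd, Yan, 24, C), (Helix, rd, Yan, 26, D), (Helix, rd, Yan, 3, C), (Helix, rd, Yan, 31, C), (Helix, rd, Yan, 37, B), (Vega, rd, Lee, 24, C), (Vega, rd, Lee, 26, D), (Vega, rd, Lee, 3, C), (Vega, rd, Lee, 31, C), (Vega, rd, Lee, 37, B), (Zephyr, hr, Quin, 9, D), (Zephyr, rd, Dee, 24, C), (Zephyr, rd, Dee, 26, D), (Zephyr, rd, Dee, 3, C), (Zephyr, rd, Dee, 31, C), (Zephyr, rd, Dee, 37, B)}.
Apply σ_{room != 24}; surviving tuples: {(Alpha, rd, Sam, 26, D), (Alpha, rd, Sam, 3, C), (Alpha, rd, Sam, 31, C), (Alpha, rd, Sam, 37, B), (Echo, hr, Ada, 9, D), (Helix, rd, Wes, 26, D), (Helix, rd, Wes, 3, C), (Helix, rd, Wes, 31, C), (Helix, rd, Wes, 37, B), (Helix, rd, Yan, 26, D), (Helix, rd, Yan, 3, C), (Helix, rd, Yan, 31, C), (Helix, rd, Yan, 37, B), (Vega, rd, Lee, 26, D), (Vega, rd, Lee, 3, C), (Vega, rd, Lee, 31, C), (Vega, rd, Lee, 37, B), (Zephyr, hr, Quin, 9, D), (Zephyr, rd, Dee, 26, D), (Zephyr, rd, Dee, 3, C), (Zephyr, rd, Dee, 31, C), (Zephyr, rd, Dee, 37, B)}
Apply σ_{cid != hr}; surviving tuples: {(Alpha, rd, Sam, 26, D), (Alpha, rd, Sam, 3, C), (Alpha, rd, Sam, 31, C), (Alpha, rd, Sam, 37, B), (Helix, rd, Wes, 26, D), (Helix, rd, Wes, 3, C), (Helix, rd, Wes, 31, C), (Helix, rd, Wes, 37, B), (Helix, rd, Yan, 26, D), (Helix, rd, Yan, 3, C), (Helix, rd, Yan, 31, C), (Helix, rd, Yan, 37, B), (Vega, rd, Lee, 26, D), (Vega, rd, Lee, 3, C), (Vega, rd, Lee, 31, C), (Vega, rd, Lee, 37, B), (Zephyr, rd, Dee, 26, D), (Zephyr, rd, Dee, 3, C), (Zephyr, rd, Dee, 31, C), (Zephyr, rd, Dee, 37, B)}
π[grade, title, cid]: project onto (grade, title, cid) (8 duplicate(s) eliminated) → {(B, Alpha, rd), (B, Helix, rd), (B, Vega, rd), (B, Zephyr, rd), (C, Alpha, rd), (C, Helix, rd), (C, Vega, rd), (C, Zephyr, rd), (D, Alpha, rd), (D, Helix, rd), (D, Vega, rd), (D, Zephyr, rd)}

{(B, Alpha, rd), (B, Helix, rd), (B, Vega, rd), (B, Zephyr, rd), (C, Alpha, rd), (C, Helix, rd), (C, Vega, rd), (C, Zephyr, rd), (D, Alpha, rd), (D, Helix, rd), (D, Vega, rd), (D, Zephyr, rd)}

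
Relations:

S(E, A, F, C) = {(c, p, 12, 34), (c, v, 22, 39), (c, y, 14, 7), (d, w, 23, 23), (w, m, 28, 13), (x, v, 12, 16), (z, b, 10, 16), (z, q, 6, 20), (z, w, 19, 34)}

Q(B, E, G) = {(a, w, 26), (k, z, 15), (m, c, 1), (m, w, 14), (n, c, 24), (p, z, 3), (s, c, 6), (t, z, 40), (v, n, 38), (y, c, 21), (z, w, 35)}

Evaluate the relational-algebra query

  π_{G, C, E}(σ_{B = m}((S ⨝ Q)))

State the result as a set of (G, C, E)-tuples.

{(1, 34, c), (1, 39, c), (1, 7, c), (14, 13, w)}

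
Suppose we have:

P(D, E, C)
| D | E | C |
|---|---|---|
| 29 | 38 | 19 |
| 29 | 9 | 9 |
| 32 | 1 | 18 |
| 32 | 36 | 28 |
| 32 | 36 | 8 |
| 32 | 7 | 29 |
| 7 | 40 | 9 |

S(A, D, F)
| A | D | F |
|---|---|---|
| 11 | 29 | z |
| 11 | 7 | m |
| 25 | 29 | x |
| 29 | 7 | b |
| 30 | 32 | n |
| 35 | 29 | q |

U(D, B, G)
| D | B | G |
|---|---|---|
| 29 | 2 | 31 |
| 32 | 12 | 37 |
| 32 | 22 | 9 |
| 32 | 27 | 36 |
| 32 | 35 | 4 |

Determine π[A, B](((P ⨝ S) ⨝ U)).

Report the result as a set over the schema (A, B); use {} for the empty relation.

P ⋈ S (natural join on D): {(29, 38, 19, 11, z), (29, 38, 19, 25, x), (29, 38, 19, 35, q), (29, 9, 9, 11, z), (29, 9, 9, 25, x), (29, 9, 9, 35, q), (32, 1, 18, 30, n), (32, 36, 28, 30, n), (32, 36, 8, 30, n), (32, 7, 29, 30, n), (7, 40, 9, 11, m), (7, 40, 9, 29, b)}
(P ⨝ S) ⋈ U (natural join on D): {(29, 38, 19, 11, z, 2, 31), (29, 38, 19, 25, x, 2, 31), (29, 38, 19, 35, q, 2, 31), (29, 9, 9, 11, z, 2, 31), (29, 9, 9, 25, x, 2, 31), (29, 9, 9, 35, q, 2, 31), (32, 1, 18, 30, n, 12, 37), (32, 1, 18, 30, n, 22, 9), (32, 1, 18, 30, n, 27, 36), (32, 1, 18, 30, n, 35, 4), (32, 36, 28, 30, n, 12, 37), (32, 36, 28, 30, n, 22, 9), (32, 36, 28, 30, n, 27, 36), (32, 36, 28, 30, n, 35, 4), (32, 36, 8, 30, n, 12, 37), (32, 36, 8, 30, n, 22, 9), (32, 36, 8, 30, n, 27, 36), (32, 36, 8, 30, n, 35, 4), (32, 7, 29, 30, n, 12, 37), (32, 7, 29, 30, n, 22, 9), (32, 7, 29, 30, n, 27, 36), (32, 7, 29, 30, n, 35, 4)}
Projecting to A, B (15 duplicate(s) eliminated): {(11, 2), (25, 2), (30, 12), (30, 22), (30, 27), (30, 35), (35, 2)}

{(11, 2), (25, 2), (30, 12), (30, 22), (30, 27), (30, 35), (35, 2)}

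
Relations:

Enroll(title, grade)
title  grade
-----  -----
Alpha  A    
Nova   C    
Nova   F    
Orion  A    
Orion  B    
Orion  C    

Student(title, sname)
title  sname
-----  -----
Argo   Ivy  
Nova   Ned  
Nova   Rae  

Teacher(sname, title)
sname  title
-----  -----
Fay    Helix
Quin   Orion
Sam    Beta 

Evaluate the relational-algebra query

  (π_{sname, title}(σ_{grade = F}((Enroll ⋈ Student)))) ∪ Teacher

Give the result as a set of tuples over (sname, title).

{(Fay, Helix), (Ned, Nova), (Quin, Orion), (Rae, Nova), (Sam, Beta)}

Natural join on title: {(Nova, C, Ned), (Nova, C, Rae), (Nova, F, Ned), (Nova, F, Rae)}
Apply σ_{grade = F}; surviving tuples: {(Nova, F, Ned), (Nova, F, Rae)}
π[sname, title]: project onto (sname, title) → {(Ned, Nova), (Rae, Nova)}
Union: {(Ned, Nova), (Rae, Nova)} with {(Fay, Helix), (Quin, Orion), (Sam, Beta)} → {(Fay, Helix), (Ned, Nova), (Quin, Orion), (Rae, Nova), (Sam, Beta)}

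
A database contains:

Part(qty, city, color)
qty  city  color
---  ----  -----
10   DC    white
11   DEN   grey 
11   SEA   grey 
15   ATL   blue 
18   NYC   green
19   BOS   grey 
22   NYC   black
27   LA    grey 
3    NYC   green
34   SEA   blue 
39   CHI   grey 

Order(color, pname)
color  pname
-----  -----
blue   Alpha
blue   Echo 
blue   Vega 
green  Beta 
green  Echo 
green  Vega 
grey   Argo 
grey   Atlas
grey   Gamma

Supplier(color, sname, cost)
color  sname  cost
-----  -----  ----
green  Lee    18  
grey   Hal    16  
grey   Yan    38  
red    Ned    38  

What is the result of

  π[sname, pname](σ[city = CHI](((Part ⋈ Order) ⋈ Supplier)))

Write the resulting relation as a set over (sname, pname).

{(Hal, Argo), (Hal, Atlas), (Hal, Gamma), (Yan, Argo), (Yan, Atlas), (Yan, Gamma)}

Natural join on color: {(11, DEN, grey, Argo), (11, DEN, grey, Atlas), (11, DEN, grey, Gamma), (11, SEA, grey, Argo), (11, SEA, grey, Atlas), (11, SEA, grey, Gamma), (15, ATL, blue, Alpha), (15, ATL, blue, Echo), (15, ATL, blue, Vega), (18, NYC, green, Beta), (18, NYC, green, Echo), (18, NYC, green, Vega), (19, BOS, grey, Argo), (19, BOS, grey, Atlas), (19, BOS, grey, Gamma), (27, LA, grey, Argo), (27, LA, grey, Atlas), (27, LA, grey, Gamma), (3, NYC, green, Beta), (3, NYC, green, Echo), (3, NYC, green, Vega), (34, SEA, blue, Alpha), (34, SEA, blue, Echo), (34, SEA, blue, Vega), (39, CHI, grey, Argo), (39, CHI, grey, Atlas), (39, CHI, grey, Gamma)}
Natural join on color: {(11, DEN, grey, Argo, Hal, 16), (11, DEN, grey, Argo, Yan, 38), (11, DEN, grey, Atlas, Hal, 16), (11, DEN, grey, Atlas, Yan, 38), (11, DEN, grey, Gamma, Hal, 16), (11, DEN, grey, Gamma, Yan, 38), (11, SEA, grey, Argo, Hal, 16), (11, SEA, grey, Argo, Yan, 38), (11, SEA, grey, Atlas, Hal, 16), (11, SEA, grey, Atlas, Yan, 38), (11, SEA, grey, Gamma, Hal, 16), (11, SEA, grey, Gamma, Yan, 38), (18, NYC, green, Beta, Lee, 18), (18, NYC, green, Echo, Lee, 18), (18, NYC, green, Vega, Lee, 18), (19, BOS, grey, Argo, Hal, 16), (19, BOS, grey, Argo, Yan, 38), (19, BOS, grey, Atlas, Hal, 16), (19, BOS, grey, Atlas, Yan, 38), (19, BOS, grey, Gamma, Hal, 16), (19, BOS, grey, Gamma, Yan, 38), (27, LA, grey, Argo, Hal, 16), (27, LA, grey, Argo, Yan, 38), (27, LA, grey, Atlas, Hal, 16), (27, LA, grey, Atlas, Yan, 38), (27, LA, grey, Gamma, Hal, 16), (27, LA, grey, Gamma, Yan, 38), (3, NYC, green, Beta, Lee, 18), (3, NYC, green, Echo, Lee, 18), (3, NYC, green, Vega, Lee, 18), (39, CHI, grey, Argo, Hal, 16), (39, CHI, grey, Argo, Yan, 38), (39, CHI, grey, Atlas, Hal, 16), (39, CHI, grey, Atlas, Yan, 38), (39, CHI, grey, Gamma, Hal, 16), (39, CHI, grey, Gamma, Yan, 38)}
Apply σ_{city = CHI}; surviving tuples: {(39, CHI, grey, Argo, Hal, 16), (39, CHI, grey, Argo, Yan, 38), (39, CHI, grey, Atlas, Hal, 16), (39, CHI, grey, Atlas, Yan, 38), (39, CHI, grey, Gamma, Hal, 16), (39, CHI, grey, Gamma, Yan, 38)}
Projecting to sname, pname: {(Hal, Argo), (Hal, Atlas), (Hal, Gamma), (Yan, Argo), (Yan, Atlas), (Yan, Gamma)}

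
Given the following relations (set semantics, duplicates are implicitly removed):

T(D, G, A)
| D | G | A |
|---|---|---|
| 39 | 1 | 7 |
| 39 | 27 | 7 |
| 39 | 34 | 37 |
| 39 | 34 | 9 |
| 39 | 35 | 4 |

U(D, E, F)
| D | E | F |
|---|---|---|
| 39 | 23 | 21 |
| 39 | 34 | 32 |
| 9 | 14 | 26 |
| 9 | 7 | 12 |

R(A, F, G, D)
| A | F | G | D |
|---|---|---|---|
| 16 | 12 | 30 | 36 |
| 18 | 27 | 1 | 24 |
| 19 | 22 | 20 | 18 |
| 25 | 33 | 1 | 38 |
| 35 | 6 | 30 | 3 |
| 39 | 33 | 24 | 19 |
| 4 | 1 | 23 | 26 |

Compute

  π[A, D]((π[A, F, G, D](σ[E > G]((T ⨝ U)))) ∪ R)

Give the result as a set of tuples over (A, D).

{(16, 36), (18, 24), (19, 18), (25, 38), (35, 3), (39, 19), (4, 26), (7, 39)}

T ⋈ U (natural join on D): {(39, 1, 7, 23, 21), (39, 1, 7, 34, 32), (39, 27, 7, 23, 21), (39, 27, 7, 34, 32), (39, 34, 37, 23, 21), (39, 34, 37, 34, 32), (39, 34, 9, 23, 21), (39, 34, 9, 34, 32), (39, 35, 4, 23, 21), (39, 35, 4, 34, 32)}
Selection E > G: {(39, 1, 7, 23, 21), (39, 1, 7, 34, 32), (39, 27, 7, 34, 32)}
Keep only column(s) A, F, G, D: {(7, 21, 1, 39), (7, 32, 1, 39), (7, 32, 27, 39)}
Union: {(7, 21, 1, 39), (7, 32, 1, 39), (7, 32, 27, 39)} with {(16, 12, 30, 36), (18, 27, 1, 24), (19, 22, 20, 18), (25, 33, 1, 38), (35, 6, 30, 3), (39, 33, 24, 19), (4, 1, 23, 26)} → {(16, 12, 30, 36), (18, 27, 1, 24), (19, 22, 20, 18), (25, 33, 1, 38), (35, 6, 30, 3), (39, 33, 24, 19), (4, 1, 23, 26), (7, 21, 1, 39), (7, 32, 1, 39), (7, 32, 27, 39)}
Keep only column(s) A, D (2 duplicate(s) eliminated): {(16, 36), (18, 24), (19, 18), (25, 38), (35, 3), (39, 19), (4, 26), (7, 39)}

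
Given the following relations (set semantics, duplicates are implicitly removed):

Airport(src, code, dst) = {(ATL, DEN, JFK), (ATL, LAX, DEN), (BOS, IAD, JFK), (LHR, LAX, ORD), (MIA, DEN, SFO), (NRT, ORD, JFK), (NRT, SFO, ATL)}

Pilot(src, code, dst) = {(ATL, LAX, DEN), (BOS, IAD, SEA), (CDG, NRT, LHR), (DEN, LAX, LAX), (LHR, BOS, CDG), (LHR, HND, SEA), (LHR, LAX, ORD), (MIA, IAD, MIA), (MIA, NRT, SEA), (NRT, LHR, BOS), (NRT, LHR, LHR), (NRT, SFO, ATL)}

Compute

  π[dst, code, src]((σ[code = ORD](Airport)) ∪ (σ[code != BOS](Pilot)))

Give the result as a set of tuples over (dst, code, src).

{(ATL, SFO, NRT), (BOS, LHR, NRT), (DEN, LAX, ATL), (JFK, ORD, NRT), (LAX, LAX, DEN), (LHR, LHR, NRT), (LHR, NRT, CDG), (MIA, IAD, MIA), (ORD, LAX, LHR), (SEA, HND, LHR), (SEA, IAD, BOS), (SEA, NRT, MIA)}

Apply σ_{code = ORD}; surviving tuples: {(NRT, ORD, JFK)}
Apply σ_{code != BOS}; surviving tuples: {(ATL, LAX, DEN), (BOS, IAD, SEA), (CDG, NRT, LHR), (DEN, LAX, LAX), (LHR, HND, SEA), (LHR, LAX, ORD), (MIA, IAD, MIA), (MIA, NRT, SEA), (NRT, LHR, BOS), (NRT, LHR, LHR), (NRT, SFO, ATL)}
Set union of the two operands is {(ATL, LAX, DEN), (BOS, IAD, SEA), (CDG, NRT, LHR), (DEN, LAX, LAX), (LHR, HND, SEA), (LHR, LAX, ORD), (MIA, IAD, MIA), (MIA, NRT, SEA), (NRT, LHR, BOS), (NRT, LHR, LHR), (NRT, ORD, JFK), (NRT, SFO, ATL)}.
π[dst, code, src]: project onto (dst, code, src) → {(ATL, SFO, NRT), (BOS, LHR, NRT), (DEN, LAX, ATL), (JFK, ORD, NRT), (LAX, LAX, DEN), (LHR, LHR, NRT), (LHR, NRT, CDG), (MIA, IAD, MIA), (ORD, LAX, LHR), (SEA, HND, LHR), (SEA, IAD, BOS), (SEA, NRT, MIA)}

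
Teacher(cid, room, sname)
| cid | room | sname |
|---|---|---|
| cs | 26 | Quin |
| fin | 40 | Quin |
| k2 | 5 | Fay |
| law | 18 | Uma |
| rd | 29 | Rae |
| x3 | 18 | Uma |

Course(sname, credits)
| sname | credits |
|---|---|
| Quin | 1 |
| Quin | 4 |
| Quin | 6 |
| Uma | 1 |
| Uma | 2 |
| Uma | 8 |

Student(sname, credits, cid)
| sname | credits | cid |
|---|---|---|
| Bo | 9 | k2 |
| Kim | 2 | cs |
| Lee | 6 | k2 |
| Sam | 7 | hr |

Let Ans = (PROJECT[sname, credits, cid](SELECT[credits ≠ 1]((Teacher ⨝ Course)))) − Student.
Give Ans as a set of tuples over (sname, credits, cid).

Natural join on sname: {(cs, 26, Quin, 1), (cs, 26, Quin, 4), (cs, 26, Quin, 6), (fin, 40, Quin, 1), (fin, 40, Quin, 4), (fin, 40, Quin, 6), (law, 18, Uma, 1), (law, 18, Uma, 2), (law, 18, Uma, 8), (x3, 18, Uma, 1), (x3, 18, Uma, 2), (x3, 18, Uma, 8)}
Apply σ_{credits ≠ 1}; surviving tuples: {(cs, 26, Quin, 4), (cs, 26, Quin, 6), (fin, 40, Quin, 4), (fin, 40, Quin, 6), (law, 18, Uma, 2), (law, 18, Uma, 8), (x3, 18, Uma, 2), (x3, 18, Uma, 8)}
Keep only column(s) sname, credits, cid: {(Quin, 4, cs), (Quin, 4, fin), (Quin, 6, cs), (Quin, 6, fin), (Uma, 2, law), (Uma, 2, x3), (Uma, 8, law), (Uma, 8, x3)}
Difference: {(Quin, 4, cs), (Quin, 4, fin), (Quin, 6, cs), (Quin, 6, fin), (Uma, 2, law), (Uma, 2, x3), (Uma, 8, law), (Uma, 8, x3)} with {(Bo, 9, k2), (Kim, 2, cs), (Lee, 6, k2), (Sam, 7, hr)} → {(Quin, 4, cs), (Quin, 4, fin), (Quin, 6, cs), (Quin, 6, fin), (Uma, 2, law), (Uma, 2, x3), (Uma, 8, law), (Uma, 8, x3)}

{(Quin, 4, cs), (Quin, 4, fin), (Quin, 6, cs), (Quin, 6, fin), (Uma, 2, law), (Uma, 2, x3), (Uma, 8, law), (Uma, 8, x3)}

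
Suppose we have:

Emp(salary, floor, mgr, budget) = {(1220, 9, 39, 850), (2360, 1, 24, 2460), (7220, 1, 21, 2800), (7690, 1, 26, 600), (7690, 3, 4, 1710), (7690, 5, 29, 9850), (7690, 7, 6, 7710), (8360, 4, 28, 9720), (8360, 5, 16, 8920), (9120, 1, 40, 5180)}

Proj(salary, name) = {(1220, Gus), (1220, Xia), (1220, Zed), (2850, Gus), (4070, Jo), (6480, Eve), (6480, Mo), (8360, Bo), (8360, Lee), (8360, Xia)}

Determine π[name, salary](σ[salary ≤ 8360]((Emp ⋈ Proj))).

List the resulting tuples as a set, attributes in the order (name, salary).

{(Bo, 8360), (Gus, 1220), (Lee, 8360), (Xia, 1220), (Xia, 8360), (Zed, 1220)}

Joining Emp and Proj on salary yields {(1220, 9, 39, 850, Gus), (1220, 9, 39, 850, Xia), (1220, 9, 39, 850, Zed), (8360, 4, 28, 9720, Bo), (8360, 4, 28, 9720, Lee), (8360, 4, 28, 9720, Xia), (8360, 5, 16, 8920, Bo), (8360, 5, 16, 8920, Lee), (8360, 5, 16, 8920, Xia)}.
Selection salary ≤ 8360: {(1220, 9, 39, 850, Gus), (1220, 9, 39, 850, Xia), (1220, 9, 39, 850, Zed), (8360, 4, 28, 9720, Bo), (8360, 4, 28, 9720, Lee), (8360, 4, 28, 9720, Xia), (8360, 5, 16, 8920, Bo), (8360, 5, 16, 8920, Lee), (8360, 5, 16, 8920, Xia)}
Keep only column(s) name, salary (3 duplicate(s) eliminated): {(Bo, 8360), (Gus, 1220), (Lee, 8360), (Xia, 1220), (Xia, 8360), (Zed, 1220)}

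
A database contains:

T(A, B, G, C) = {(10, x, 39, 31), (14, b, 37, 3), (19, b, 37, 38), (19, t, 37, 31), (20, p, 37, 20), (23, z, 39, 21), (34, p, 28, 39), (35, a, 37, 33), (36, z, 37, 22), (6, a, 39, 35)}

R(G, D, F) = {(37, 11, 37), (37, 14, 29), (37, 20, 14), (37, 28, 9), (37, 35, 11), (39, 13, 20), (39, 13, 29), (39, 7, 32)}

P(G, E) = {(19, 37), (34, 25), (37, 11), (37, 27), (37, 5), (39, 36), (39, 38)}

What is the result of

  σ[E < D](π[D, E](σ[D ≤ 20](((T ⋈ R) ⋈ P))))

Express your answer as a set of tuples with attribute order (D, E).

{(11, 5), (14, 11), (14, 5), (20, 11), (20, 5)}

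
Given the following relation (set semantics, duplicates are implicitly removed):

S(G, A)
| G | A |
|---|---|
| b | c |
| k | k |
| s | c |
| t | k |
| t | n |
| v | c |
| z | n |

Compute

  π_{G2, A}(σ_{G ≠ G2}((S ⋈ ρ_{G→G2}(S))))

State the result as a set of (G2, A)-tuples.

ρ[G→G2]: schema becomes (G2, A); tuples unchanged.
Natural join on A: {(b, c, b), (b, c, s), (b, c, v), (k, k, k), (k, k, t), (s, c, b), (s, c, s), (s, c, v), (t, k, k), (t, k, t), (t, n, t), (t, n, z), (v, c, b), (v, c, s), (v, c, v), (z, n, t), (z, n, z)}
σ[G ≠ G2]: keep tuples satisfying G ≠ G2 → {(b, c, s), (b, c, v), (k, k, t), (s, c, b), (s, c, v), (t, k, k), (t, n, z), (v, c, b), (v, c, s), (z, n, t)}
Keep only column(s) G2, A (3 duplicate(s) eliminated): {(b, c), (k, k), (s, c), (t, k), (t, n), (v, c), (z, n)}

{(b, c), (k, k), (s, c), (t, k), (t, n), (v, c), (z, n)}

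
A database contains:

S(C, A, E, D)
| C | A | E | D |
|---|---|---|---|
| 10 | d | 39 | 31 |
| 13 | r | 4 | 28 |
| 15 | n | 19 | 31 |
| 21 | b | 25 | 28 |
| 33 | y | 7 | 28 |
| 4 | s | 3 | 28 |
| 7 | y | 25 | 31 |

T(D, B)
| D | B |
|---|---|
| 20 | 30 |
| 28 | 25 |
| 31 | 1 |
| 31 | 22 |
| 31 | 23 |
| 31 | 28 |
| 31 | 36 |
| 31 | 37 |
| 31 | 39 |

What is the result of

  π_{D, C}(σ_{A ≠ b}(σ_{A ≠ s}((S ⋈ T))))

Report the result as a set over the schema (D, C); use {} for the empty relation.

S ⋈ T (natural join on D): {(10, d, 39, 31, 1), (10, d, 39, 31, 22), (10, d, 39, 31, 23), (10, d, 39, 31, 28), (10, d, 39, 31, 36), (10, d, 39, 31, 37), (10, d, 39, 31, 39), (13, r, 4, 28, 25), (15, n, 19, 31, 1), (15, n, 19, 31, 22), (15, n, 19, 31, 23), (15, n, 19, 31, 28), (15, n, 19, 31, 36), (15, n, 19, 31, 37), (15, n, 19, 31, 39), (21, b, 25, 28, 25), (33, y, 7, 28, 25), (4, s, 3, 28, 25), (7, y, 25, 31, 1), (7, y, 25, 31, 22), (7, y, 25, 31, 23), (7, y, 25, 31, 28), (7, y, 25, 31, 36), (7, y, 25, 31, 37), (7, y, 25, 31, 39)}
Selection A ≠ s: {(10, d, 39, 31, 1), (10, d, 39, 31, 22), (10, d, 39, 31, 23), (10, d, 39, 31, 28), (10, d, 39, 31, 36), (10, d, 39, 31, 37), (10, d, 39, 31, 39), (13, r, 4, 28, 25), (15, n, 19, 31, 1), (15, n, 19, 31, 22), (15, n, 19, 31, 23), (15, n, 19, 31, 28), (15, n, 19, 31, 36), (15, n, 19, 31, 37), (15, n, 19, 31, 39), (21, b, 25, 28, 25), (33, y, 7, 28, 25), (7, y, 25, 31, 1), (7, y, 25, 31, 22), (7, y, 25, 31, 23), (7, y, 25, 31, 28), (7, y, 25, 31, 36), (7, y, 25, 31, 37), (7, y, 25, 31, 39)}
Selection A ≠ b: {(10, d, 39, 31, 1), (10, d, 39, 31, 22), (10, d, 39, 31, 23), (10, d, 39, 31, 28), (10, d, 39, 31, 36), (10, d, 39, 31, 37), (10, d, 39, 31, 39), (13, r, 4, 28, 25), (15, n, 19, 31, 1), (15, n, 19, 31, 22), (15, n, 19, 31, 23), (15, n, 19, 31, 28), (15, n, 19, 31, 36), (15, n, 19, 31, 37), (15, n, 19, 31, 39), (33, y, 7, 28, 25), (7, y, 25, 31, 1), (7, y, 25, 31, 22), (7, y, 25, 31, 23), (7, y, 25, 31, 28), (7, y, 25, 31, 36), (7, y, 25, 31, 37), (7, y, 25, 31, 39)}
π_{D, C} gives {(28, 13), (28, 33), (31, 10), (31, 15), (31, 7)} (18 duplicate(s) eliminated).

{(28, 13), (28, 33), (31, 10), (31, 15), (31, 7)}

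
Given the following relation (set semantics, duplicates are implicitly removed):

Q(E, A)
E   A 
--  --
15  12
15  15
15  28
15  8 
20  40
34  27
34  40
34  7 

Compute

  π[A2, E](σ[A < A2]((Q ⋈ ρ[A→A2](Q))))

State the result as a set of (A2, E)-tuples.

ρ[A→A2]: schema becomes (E, A2); tuples unchanged.
Joining Q and ρ[A→A2](Q) on E yields {(15, 12, 12), (15, 12, 15), (15, 12, 28), (15, 12, 8), (15, 15, 12), (15, 15, 15), (15, 15, 28), (15, 15, 8), (15, 28, 12), (15, 28, 15), (15, 28, 28), (15, 28, 8), (15, 8, 12), (15, 8, 15), (15, 8, 28), (15, 8, 8), (20, 40, 40), (34, 27, 27), (34, 27, 40), (34, 27, 7), (34, 40, 27), (34, 40, 40), (34, 40, 7), (34, 7, 27), (34, 7, 40), (34, 7, 7)}.
σ[A < A2]: keep tuples satisfying A < A2 → {(15, 12, 15), (15, 12, 28), (15, 15, 28), (15, 8, 12), (15, 8, 15), (15, 8, 28), (34, 27, 40), (34, 7, 27), (34, 7, 40)}
π[A2, E]: project onto (A2, E) (4 duplicate(s) eliminated) → {(12, 15), (15, 15), (27, 34), (28, 15), (40, 34)}

{(12, 15), (15, 15), (27, 34), (28, 15), (40, 34)}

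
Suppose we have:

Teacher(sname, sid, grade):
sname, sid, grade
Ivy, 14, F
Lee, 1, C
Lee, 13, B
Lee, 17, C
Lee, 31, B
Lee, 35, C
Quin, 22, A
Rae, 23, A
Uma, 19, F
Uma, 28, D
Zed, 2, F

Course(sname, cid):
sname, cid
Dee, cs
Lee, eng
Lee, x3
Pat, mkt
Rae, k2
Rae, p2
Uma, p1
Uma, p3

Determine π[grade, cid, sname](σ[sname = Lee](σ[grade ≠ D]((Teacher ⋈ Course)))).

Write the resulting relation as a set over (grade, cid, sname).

Natural join on sname: {(Lee, 1, C, eng), (Lee, 1, C, x3), (Lee, 13, B, eng), (Lee, 13, B, x3), (Lee, 17, C, eng), (Lee, 17, C, x3), (Lee, 31, B, eng), (Lee, 31, B, x3), (Lee, 35, C, eng), (Lee, 35, C, x3), (Rae, 23, A, k2), (Rae, 23, A, p2), (Uma, 19, F, p1), (Uma, 19, F, p3), (Uma, 28, D, p1), (Uma, 28, D, p3)}
σ[grade ≠ D]: keep tuples satisfying grade ≠ D → {(Lee, 1, C, eng), (Lee, 1, C, x3), (Lee, 13, B, eng), (Lee, 13, B, x3), (Lee, 17, C, eng), (Lee, 17, C, x3), (Lee, 31, B, eng), (Lee, 31, B, x3), (Lee, 35, C, eng), (Lee, 35, C, x3), (Rae, 23, A, k2), (Rae, 23, A, p2), (Uma, 19, F, p1), (Uma, 19, F, p3)}
σ[sname = Lee]: keep tuples satisfying sname = Lee → {(Lee, 1, C, eng), (Lee, 1, C, x3), (Lee, 13, B, eng), (Lee, 13, B, x3), (Lee, 17, C, eng), (Lee, 17, C, x3), (Lee, 31, B, eng), (Lee, 31, B, x3), (Lee, 35, C, eng), (Lee, 35, C, x3)}
π[grade, cid, sname]: project onto (grade, cid, sname) (6 duplicate(s) eliminated) → {(B, eng, Lee), (B, x3, Lee), (C, eng, Lee), (C, x3, Lee)}

{(B, eng, Lee), (B, x3, Lee), (C, eng, Lee), (C, x3, Lee)}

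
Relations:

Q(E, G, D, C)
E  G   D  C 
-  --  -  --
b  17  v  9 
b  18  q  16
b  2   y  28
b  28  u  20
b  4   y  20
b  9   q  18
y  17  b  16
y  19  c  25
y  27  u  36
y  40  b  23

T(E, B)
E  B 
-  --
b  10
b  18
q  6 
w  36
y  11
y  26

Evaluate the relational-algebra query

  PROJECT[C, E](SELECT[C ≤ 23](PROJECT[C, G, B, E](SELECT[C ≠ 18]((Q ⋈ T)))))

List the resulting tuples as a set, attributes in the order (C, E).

Q ⋈ T (natural join on E): {(b, 17, v, 9, 10), (b, 17, v, 9, 18), (b, 18, q, 16, 10), (b, 18, q, 16, 18), (b, 2, y, 28, 10), (b, 2, y, 28, 18), (b, 28, u, 20, 10), (b, 28, u, 20, 18), (b, 4, y, 20, 10), (b, 4, y, 20, 18), (b, 9, q, 18, 10), (b, 9, q, 18, 18), (y, 17, b, 16, 11), (y, 17, b, 16, 26), (y, 19, c, 25, 11), (y, 19, c, 25, 26), (y, 27, u, 36, 11), (y, 27, u, 36, 26), (y, 40, b, 23, 11), (y, 40, b, 23, 26)}
Filtering on C ≠ 18 leaves {(b, 17, v, 9, 10), (b, 17, v, 9, 18), (b, 18, q, 16, 10), (b, 18, q, 16, 18), (b, 2, y, 28, 10), (b, 2, y, 28, 18), (b, 28, u, 20, 10), (b, 28, u, 20, 18), (b, 4, y, 20, 10), (b, 4, y, 20, 18), (y, 17, b, 16, 11), (y, 17, b, 16, 26), (y, 19, c, 25, 11), (y, 19, c, 25, 26), (y, 27, u, 36, 11), (y, 27, u, 36, 26), (y, 40, b, 23, 11), (y, 40, b, 23, 26)}.
Keep only column(s) C, G, B, E: {(16, 17, 11, y), (16, 17, 26, y), (16, 18, 10, b), (16, 18, 18, b), (20, 28, 10, b), (20, 28, 18, b), (20, 4, 10, b), (20, 4, 18, b), (23, 40, 11, y), (23, 40, 26, y), (25, 19, 11, y), (25, 19, 26, y), (28, 2, 10, b), (28, 2, 18, b), (36, 27, 11, y), (36, 27, 26, y), (9, 17, 10, b), (9, 17, 18, b)}
Filtering on C ≤ 23 leaves {(16, 17, 11, y), (16, 17, 26, y), (16, 18, 10, b), (16, 18, 18, b), (20, 28, 10, b), (20, 28, 18, b), (20, 4, 10, b), (20, 4, 18, b), (23, 40, 11, y), (23, 40, 26, y), (9, 17, 10, b), (9, 17, 18, b)}.
Keep only column(s) C, E (7 duplicate(s) eliminated): {(16, b), (16, y), (20, b), (23, y), (9, b)}

{(16, b), (16, y), (20, b), (23, y), (9, b)}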